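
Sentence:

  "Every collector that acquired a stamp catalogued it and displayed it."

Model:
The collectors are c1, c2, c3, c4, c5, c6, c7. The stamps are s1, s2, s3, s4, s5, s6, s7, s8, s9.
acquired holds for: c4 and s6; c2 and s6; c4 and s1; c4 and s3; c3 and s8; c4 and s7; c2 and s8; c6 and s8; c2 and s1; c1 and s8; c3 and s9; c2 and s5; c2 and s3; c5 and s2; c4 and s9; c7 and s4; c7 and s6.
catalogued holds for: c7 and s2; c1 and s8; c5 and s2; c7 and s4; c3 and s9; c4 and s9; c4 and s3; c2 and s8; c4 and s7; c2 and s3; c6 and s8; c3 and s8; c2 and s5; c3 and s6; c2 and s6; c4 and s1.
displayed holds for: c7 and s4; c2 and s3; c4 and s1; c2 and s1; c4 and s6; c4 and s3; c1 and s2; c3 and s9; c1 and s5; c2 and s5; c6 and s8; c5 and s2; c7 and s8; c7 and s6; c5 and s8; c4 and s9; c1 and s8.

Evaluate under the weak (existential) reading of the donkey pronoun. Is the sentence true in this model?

True

"it" takes "a stamp" as antecedent — a donkey pronoun bound across the clause boundary.
Weak reading: every collector c with some acquired-stamp has at least one acquired-stamp s such that catalogued(c,s) ∧ displayed(c,s).
Per collector: c1:✓  c2:✓  c3:✓  c4:✓  c5:✓  c6:✓  c7:✓
Every collector in the restrictor has a witness.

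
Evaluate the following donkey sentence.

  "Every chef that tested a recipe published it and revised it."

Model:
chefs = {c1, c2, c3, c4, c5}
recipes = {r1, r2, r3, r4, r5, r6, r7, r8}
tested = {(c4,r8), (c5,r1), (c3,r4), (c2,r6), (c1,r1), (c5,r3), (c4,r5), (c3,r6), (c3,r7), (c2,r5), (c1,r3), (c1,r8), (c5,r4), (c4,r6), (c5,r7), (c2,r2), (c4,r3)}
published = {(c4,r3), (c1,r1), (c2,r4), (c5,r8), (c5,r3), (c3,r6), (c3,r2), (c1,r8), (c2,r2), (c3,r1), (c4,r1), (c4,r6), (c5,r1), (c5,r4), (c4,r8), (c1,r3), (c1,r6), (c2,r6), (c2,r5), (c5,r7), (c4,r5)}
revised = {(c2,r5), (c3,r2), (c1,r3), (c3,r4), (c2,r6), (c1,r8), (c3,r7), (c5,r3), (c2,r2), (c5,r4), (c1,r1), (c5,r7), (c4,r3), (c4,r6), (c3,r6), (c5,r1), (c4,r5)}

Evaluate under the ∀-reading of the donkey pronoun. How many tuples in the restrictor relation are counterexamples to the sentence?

"it" takes "a recipe" as antecedent — a donkey pronoun bound across the clause boundary.
Strong reading: for every (c,r) with tested(c,r), published(c,r) ∧ revised(c,r).
Restrictor pairs: (c1,r1) ✓  (c1,r3) ✓  (c1,r8) ✓  (c2,r2) ✓  (c2,r5) ✓  (c2,r6) ✓  (c3,r4) ✗  (c3,r6) ✓  (c3,r7) ✗  (c4,r3) ✓  (c4,r5) ✓  (c4,r6) ✓  (c4,r8) ✗  (c5,r1) ✓  (c5,r3) ✓  (c5,r4) ✓  (c5,r7) ✓
Counterexamples (restrictor pairs failing the scope): 3.

3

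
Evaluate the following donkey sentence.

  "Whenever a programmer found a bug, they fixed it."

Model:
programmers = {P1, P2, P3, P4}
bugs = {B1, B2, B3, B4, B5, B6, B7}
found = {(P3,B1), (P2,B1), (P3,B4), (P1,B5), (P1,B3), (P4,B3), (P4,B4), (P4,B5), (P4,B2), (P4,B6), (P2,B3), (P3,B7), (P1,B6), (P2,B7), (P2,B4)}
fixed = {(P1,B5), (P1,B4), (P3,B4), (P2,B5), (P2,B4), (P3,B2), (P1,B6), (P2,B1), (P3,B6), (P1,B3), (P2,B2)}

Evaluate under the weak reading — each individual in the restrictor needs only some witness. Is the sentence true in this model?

"it" takes "a bug" as antecedent — a donkey pronoun bound across the clause boundary.
Weak reading: every programmer p with some found-bug has at least one found-bug b such that fixed(p,b).
Per programmer: P1:✓  P2:✓  P3:✓  P4:✗
P4 has no witness among its found-bugs.

False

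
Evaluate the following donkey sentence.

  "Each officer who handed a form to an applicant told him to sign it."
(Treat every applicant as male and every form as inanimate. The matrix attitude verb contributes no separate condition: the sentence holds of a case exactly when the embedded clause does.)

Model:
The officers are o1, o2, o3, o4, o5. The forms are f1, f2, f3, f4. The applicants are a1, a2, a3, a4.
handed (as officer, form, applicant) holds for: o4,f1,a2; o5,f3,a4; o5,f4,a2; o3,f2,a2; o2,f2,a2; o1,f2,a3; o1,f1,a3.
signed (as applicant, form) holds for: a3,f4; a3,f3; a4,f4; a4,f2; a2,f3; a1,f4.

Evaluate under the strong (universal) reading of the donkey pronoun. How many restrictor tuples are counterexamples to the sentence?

"him" takes "an applicant" as antecedent and "it" takes "a form"; both are donkey pronouns co-varying with the restrictor.
Strong reading: for every (o,f,a) with handed(o,f,a), signed(a,f).
Restrictor triples: (o1,f1,a3)→signed(a3,f1) ✗  (o1,f2,a3)→signed(a3,f2) ✗  (o2,f2,a2)→signed(a2,f2) ✗  (o3,f2,a2)→signed(a2,f2) ✗  (o4,f1,a2)→signed(a2,f1) ✗  (o5,f3,a4)→signed(a4,f3) ✗  (o5,f4,a2)→signed(a2,f4) ✗
Counterexamples (restrictor triples failing the scope): 7.

7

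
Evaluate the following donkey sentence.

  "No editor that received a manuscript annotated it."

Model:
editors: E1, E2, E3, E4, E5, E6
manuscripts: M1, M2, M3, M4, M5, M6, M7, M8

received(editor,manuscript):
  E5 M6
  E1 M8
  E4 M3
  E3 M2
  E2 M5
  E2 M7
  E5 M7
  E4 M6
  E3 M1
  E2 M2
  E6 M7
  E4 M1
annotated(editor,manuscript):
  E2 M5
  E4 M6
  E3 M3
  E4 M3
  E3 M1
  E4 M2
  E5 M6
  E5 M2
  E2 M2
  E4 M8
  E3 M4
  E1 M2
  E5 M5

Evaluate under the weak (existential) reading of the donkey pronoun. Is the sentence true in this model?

"it" takes "a manuscript" as antecedent — a donkey pronoun bound across the clause boundary.
Truth condition: for no (e,m) with received(e,m) does annotated(e,m) hold.
Restrictor pairs — does the scope hold? (E1,M8):fails  (E2,M2):holds  (E2,M5):holds  (E2,M7):fails  (E3,M1):holds  (E3,M2):fails  (E4,M1):fails  (E4,M3):holds  (E4,M6):holds  (E5,M6):holds  (E5,M7):fails  (E6,M7):fails
Scope holds for 6 pair(s), so the sentence is false.

False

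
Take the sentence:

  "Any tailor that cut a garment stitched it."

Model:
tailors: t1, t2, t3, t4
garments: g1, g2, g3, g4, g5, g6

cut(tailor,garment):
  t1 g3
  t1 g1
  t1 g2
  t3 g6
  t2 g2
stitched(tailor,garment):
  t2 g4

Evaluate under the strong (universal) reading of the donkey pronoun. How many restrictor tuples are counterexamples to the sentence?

5

"it" takes "a garment" as antecedent — a donkey pronoun bound across the clause boundary.
Strong reading: for every (t,g) with cut(t,g), stitched(t,g).
Restrictor pairs: (t1,g1) ✗  (t1,g2) ✗  (t1,g3) ✗  (t2,g2) ✗  (t3,g6) ✗
Counterexamples (restrictor pairs failing the scope): 5.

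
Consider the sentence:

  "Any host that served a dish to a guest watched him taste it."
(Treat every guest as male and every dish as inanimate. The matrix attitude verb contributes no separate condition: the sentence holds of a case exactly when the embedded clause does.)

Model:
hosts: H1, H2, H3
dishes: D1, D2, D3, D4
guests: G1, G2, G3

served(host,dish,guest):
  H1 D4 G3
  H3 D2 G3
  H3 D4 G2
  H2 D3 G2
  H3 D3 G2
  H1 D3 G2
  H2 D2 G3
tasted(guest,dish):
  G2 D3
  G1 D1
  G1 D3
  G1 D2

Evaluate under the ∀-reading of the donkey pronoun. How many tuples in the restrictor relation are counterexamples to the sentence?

4

"him" takes "a guest" as antecedent and "it" takes "a dish"; both are donkey pronouns co-varying with the restrictor.
Strong reading: for every (h,d,g) with served(h,d,g), tasted(g,d).
Restrictor triples: (H1,D3,G2)→tasted(G2,D3) ✓  (H1,D4,G3)→tasted(G3,D4) ✗  (H2,D2,G3)→tasted(G3,D2) ✗  (H2,D3,G2)→tasted(G2,D3) ✓  (H3,D2,G3)→tasted(G3,D2) ✗  (H3,D3,G2)→tasted(G2,D3) ✓  (H3,D4,G2)→tasted(G2,D4) ✗
Counterexamples (restrictor triples failing the scope): 4.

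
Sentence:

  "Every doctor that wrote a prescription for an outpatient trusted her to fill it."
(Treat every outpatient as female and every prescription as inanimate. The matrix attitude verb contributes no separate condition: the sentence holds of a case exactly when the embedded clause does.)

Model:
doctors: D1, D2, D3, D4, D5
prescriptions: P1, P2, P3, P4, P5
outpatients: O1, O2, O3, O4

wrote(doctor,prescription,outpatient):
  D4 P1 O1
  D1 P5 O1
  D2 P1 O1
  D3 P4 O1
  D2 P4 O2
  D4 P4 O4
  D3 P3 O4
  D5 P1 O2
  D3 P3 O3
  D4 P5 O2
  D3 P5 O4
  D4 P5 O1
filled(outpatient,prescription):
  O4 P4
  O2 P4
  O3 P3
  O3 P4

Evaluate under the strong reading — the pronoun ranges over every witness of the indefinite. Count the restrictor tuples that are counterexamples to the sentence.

9

"her" takes "an outpatient" as antecedent and "it" takes "a prescription"; both are donkey pronouns co-varying with the restrictor.
Strong reading: for every (d,p,o) with wrote(d,p,o), filled(o,p).
Restrictor triples: (D1,P5,O1)→filled(O1,P5) ✗  (D2,P1,O1)→filled(O1,P1) ✗  (D2,P4,O2)→filled(O2,P4) ✓  (D3,P3,O3)→filled(O3,P3) ✓  (D3,P3,O4)→filled(O4,P3) ✗  (D3,P4,O1)→filled(O1,P4) ✗  (D3,P5,O4)→filled(O4,P5) ✗  (D4,P1,O1)→filled(O1,P1) ✗  (D4,P4,O4)→filled(O4,P4) ✓  (D4,P5,O1)→filled(O1,P5) ✗  (D4,P5,O2)→filled(O2,P5) ✗  (D5,P1,O2)→filled(O2,P1) ✗
Counterexamples (restrictor triples failing the scope): 9.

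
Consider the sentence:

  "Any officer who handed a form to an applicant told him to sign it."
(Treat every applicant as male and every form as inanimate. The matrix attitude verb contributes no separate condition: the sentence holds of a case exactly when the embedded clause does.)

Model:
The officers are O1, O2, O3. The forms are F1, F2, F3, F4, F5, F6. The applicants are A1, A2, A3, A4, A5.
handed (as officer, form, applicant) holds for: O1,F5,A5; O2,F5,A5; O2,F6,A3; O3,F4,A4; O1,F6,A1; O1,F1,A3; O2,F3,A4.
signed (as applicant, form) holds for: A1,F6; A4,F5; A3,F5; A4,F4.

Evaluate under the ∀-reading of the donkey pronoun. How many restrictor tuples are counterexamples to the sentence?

5

"him" takes "an applicant" as antecedent and "it" takes "a form"; both are donkey pronouns co-varying with the restrictor.
Strong reading: for every (o,f,a) with handed(o,f,a), signed(a,f).
Restrictor triples: (O1,F1,A3)→signed(A3,F1) ✗  (O1,F5,A5)→signed(A5,F5) ✗  (O1,F6,A1)→signed(A1,F6) ✓  (O2,F3,A4)→signed(A4,F3) ✗  (O2,F5,A5)→signed(A5,F5) ✗  (O2,F6,A3)→signed(A3,F6) ✗  (O3,F4,A4)→signed(A4,F4) ✓
Counterexamples (restrictor triples failing the scope): 5.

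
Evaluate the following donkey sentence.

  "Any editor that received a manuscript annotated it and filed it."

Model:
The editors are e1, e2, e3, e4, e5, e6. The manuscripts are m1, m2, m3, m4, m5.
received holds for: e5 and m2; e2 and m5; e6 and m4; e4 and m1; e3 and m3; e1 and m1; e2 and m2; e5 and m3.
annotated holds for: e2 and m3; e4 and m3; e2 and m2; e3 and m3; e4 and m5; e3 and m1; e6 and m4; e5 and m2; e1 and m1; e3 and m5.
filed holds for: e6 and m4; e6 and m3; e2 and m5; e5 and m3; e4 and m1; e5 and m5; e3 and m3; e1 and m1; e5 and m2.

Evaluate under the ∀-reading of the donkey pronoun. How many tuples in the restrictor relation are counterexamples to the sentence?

4

"it" takes "a manuscript" as antecedent — a donkey pronoun bound across the clause boundary.
Strong reading: for every (e,m) with received(e,m), annotated(e,m) ∧ filed(e,m).
Restrictor pairs: (e1,m1) ✓  (e2,m2) ✗  (e2,m5) ✗  (e3,m3) ✓  (e4,m1) ✗  (e5,m2) ✓  (e5,m3) ✗  (e6,m4) ✓
Counterexamples (restrictor pairs failing the scope): 4.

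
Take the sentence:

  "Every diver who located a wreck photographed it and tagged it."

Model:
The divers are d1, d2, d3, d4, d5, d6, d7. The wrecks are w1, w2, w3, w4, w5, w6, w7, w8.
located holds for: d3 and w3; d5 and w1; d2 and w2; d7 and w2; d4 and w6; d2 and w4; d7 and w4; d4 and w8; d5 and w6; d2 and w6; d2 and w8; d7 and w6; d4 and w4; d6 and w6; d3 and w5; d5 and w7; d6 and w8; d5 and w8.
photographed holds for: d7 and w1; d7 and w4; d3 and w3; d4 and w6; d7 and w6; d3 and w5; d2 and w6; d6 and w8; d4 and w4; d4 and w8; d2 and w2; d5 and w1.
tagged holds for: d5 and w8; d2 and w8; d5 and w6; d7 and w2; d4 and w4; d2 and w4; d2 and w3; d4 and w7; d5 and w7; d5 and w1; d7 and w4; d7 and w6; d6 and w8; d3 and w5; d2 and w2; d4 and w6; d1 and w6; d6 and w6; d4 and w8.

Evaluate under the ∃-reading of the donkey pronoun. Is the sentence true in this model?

"it" takes "a wreck" as antecedent — a donkey pronoun bound across the clause boundary.
Weak reading: every diver d with some located-wreck has at least one located-wreck w such that photographed(d,w) ∧ tagged(d,w).
Per diver: d2:✓  d3:✓  d4:✓  d5:✓  d6:✓  d7:✓
Every diver in the restrictor has a witness.

True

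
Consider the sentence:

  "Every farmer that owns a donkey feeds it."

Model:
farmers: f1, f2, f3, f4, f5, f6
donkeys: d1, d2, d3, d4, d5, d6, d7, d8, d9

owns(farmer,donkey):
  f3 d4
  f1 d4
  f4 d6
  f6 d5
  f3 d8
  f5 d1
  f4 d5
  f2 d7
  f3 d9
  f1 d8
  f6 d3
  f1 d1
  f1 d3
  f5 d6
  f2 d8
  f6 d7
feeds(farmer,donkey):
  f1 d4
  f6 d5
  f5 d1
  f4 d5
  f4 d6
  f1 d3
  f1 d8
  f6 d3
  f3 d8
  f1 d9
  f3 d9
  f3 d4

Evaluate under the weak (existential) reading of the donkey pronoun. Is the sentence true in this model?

"it" takes "a donkey" as antecedent — a donkey pronoun bound across the clause boundary.
Weak reading: every farmer f with some owns-donkey has at least one owns-donkey d such that feeds(f,d).
Per farmer: f1:✓  f2:✗  f3:✓  f4:✓  f5:✓  f6:✓
f2 has no witness among its owns-donkeys.

False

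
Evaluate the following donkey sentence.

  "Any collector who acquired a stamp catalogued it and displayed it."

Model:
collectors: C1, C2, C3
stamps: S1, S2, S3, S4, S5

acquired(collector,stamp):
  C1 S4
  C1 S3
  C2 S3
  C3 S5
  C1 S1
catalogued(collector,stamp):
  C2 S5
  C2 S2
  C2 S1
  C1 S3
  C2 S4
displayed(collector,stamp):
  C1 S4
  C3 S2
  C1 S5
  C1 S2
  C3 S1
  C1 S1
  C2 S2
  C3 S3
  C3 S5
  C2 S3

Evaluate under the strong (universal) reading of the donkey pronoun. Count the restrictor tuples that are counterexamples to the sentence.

5

"it" takes "a stamp" as antecedent — a donkey pronoun bound across the clause boundary.
Strong reading: for every (c,s) with acquired(c,s), catalogued(c,s) ∧ displayed(c,s).
Restrictor pairs: (C1,S1) ✗  (C1,S3) ✗  (C1,S4) ✗  (C2,S3) ✗  (C3,S5) ✗
Counterexamples (restrictor pairs failing the scope): 5.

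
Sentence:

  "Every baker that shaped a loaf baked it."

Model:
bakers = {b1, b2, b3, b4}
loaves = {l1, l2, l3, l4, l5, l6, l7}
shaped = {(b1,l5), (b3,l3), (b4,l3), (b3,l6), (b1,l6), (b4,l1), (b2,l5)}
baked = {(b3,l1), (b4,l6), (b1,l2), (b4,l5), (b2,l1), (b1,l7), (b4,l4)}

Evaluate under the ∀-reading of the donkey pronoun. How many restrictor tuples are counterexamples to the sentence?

"it" takes "a loaf" as antecedent — a donkey pronoun bound across the clause boundary.
Strong reading: for every (b,l) with shaped(b,l), baked(b,l).
Restrictor pairs: (b1,l5) ✗  (b1,l6) ✗  (b2,l5) ✗  (b3,l3) ✗  (b3,l6) ✗  (b4,l1) ✗  (b4,l3) ✗
Counterexamples (restrictor pairs failing the scope): 7.

7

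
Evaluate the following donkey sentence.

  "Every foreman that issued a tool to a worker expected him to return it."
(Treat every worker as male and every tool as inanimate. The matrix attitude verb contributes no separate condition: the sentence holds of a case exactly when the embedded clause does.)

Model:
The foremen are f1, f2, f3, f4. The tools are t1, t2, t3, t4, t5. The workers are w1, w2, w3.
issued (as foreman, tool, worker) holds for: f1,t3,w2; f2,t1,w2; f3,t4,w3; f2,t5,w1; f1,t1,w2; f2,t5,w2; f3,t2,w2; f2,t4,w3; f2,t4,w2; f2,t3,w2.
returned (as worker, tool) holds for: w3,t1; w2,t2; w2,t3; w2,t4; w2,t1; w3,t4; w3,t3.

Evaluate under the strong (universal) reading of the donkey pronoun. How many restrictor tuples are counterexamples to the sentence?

"him" takes "a worker" as antecedent and "it" takes "a tool"; both are donkey pronouns co-varying with the restrictor.
Strong reading: for every (f,t,w) with issued(f,t,w), returned(w,t).
Restrictor triples: (f1,t1,w2)→returned(w2,t1) ✓  (f1,t3,w2)→returned(w2,t3) ✓  (f2,t1,w2)→returned(w2,t1) ✓  (f2,t3,w2)→returned(w2,t3) ✓  (f2,t4,w2)→returned(w2,t4) ✓  (f2,t4,w3)→returned(w3,t4) ✓  (f2,t5,w1)→returned(w1,t5) ✗  (f2,t5,w2)→returned(w2,t5) ✗  (f3,t2,w2)→returned(w2,t2) ✓  (f3,t4,w3)→returned(w3,t4) ✓
Counterexamples (restrictor triples failing the scope): 2.

2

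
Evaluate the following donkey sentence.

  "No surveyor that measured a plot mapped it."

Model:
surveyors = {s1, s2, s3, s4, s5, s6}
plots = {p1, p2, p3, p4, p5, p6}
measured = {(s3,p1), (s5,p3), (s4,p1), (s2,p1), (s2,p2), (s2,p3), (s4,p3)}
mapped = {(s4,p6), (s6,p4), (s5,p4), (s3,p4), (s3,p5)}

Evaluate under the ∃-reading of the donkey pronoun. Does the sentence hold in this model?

True

"it" takes "a plot" as antecedent — a donkey pronoun bound across the clause boundary.
Truth condition: for no (s,p) with measured(s,p) does mapped(s,p) hold.
Restrictor pairs — does the scope hold? (s2,p1):fails  (s2,p2):fails  (s2,p3):fails  (s3,p1):fails  (s4,p1):fails  (s4,p3):fails  (s5,p3):fails
Scope holds for no restrictor pair, so the sentence is true.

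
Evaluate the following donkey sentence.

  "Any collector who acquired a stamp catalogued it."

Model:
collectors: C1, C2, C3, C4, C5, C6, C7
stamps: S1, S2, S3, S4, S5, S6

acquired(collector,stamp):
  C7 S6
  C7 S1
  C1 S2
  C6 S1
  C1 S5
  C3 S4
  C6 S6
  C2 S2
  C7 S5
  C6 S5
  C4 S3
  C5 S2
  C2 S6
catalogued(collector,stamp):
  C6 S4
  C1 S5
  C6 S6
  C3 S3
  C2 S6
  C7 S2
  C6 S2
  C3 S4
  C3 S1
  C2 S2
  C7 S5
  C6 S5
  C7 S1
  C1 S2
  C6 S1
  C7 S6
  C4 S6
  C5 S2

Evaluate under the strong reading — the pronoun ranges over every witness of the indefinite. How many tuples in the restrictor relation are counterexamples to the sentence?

"it" takes "a stamp" as antecedent — a donkey pronoun bound across the clause boundary.
Strong reading: for every (c,s) with acquired(c,s), catalogued(c,s).
Restrictor pairs: (C1,S2) ✓  (C1,S5) ✓  (C2,S2) ✓  (C2,S6) ✓  (C3,S4) ✓  (C4,S3) ✗  (C5,S2) ✓  (C6,S1) ✓  (C6,S5) ✓  (C6,S6) ✓  (C7,S1) ✓  (C7,S5) ✓  (C7,S6) ✓
Counterexamples (restrictor pairs failing the scope): 1.

1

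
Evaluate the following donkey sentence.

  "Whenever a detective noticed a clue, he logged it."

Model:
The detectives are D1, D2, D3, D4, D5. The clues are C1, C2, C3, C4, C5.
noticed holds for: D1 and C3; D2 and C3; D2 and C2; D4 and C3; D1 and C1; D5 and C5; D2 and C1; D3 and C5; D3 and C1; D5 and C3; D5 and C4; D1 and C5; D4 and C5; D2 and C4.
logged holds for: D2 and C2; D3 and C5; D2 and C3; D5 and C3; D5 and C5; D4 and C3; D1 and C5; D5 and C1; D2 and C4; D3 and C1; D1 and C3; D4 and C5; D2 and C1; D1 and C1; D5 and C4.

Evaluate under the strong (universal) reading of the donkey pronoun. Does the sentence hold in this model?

True

"it" takes "a clue" as antecedent — a donkey pronoun bound across the clause boundary.
Strong reading: for every (d,c) with noticed(d,c), logged(d,c).
Restrictor pairs: (D1,C1) ✓  (D1,C3) ✓  (D1,C5) ✓  (D2,C1) ✓  (D2,C2) ✓  (D2,C3) ✓  (D2,C4) ✓  (D3,C1) ✓  (D3,C5) ✓  (D4,C3) ✓  (D4,C5) ✓  (D5,C3) ✓  (D5,C4) ✓  (D5,C5) ✓
Every restrictor pair satisfies the scope.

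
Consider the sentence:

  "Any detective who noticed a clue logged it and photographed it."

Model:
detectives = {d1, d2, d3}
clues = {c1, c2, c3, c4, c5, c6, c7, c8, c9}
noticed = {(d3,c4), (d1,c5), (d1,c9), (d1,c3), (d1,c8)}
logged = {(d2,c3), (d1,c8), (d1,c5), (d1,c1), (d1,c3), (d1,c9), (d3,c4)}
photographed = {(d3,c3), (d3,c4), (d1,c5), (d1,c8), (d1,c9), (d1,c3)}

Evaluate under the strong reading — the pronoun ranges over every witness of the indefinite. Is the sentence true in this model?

True

"it" takes "a clue" as antecedent — a donkey pronoun bound across the clause boundary.
Strong reading: for every (d,c) with noticed(d,c), logged(d,c) ∧ photographed(d,c).
Restrictor pairs: (d1,c3) ✓  (d1,c5) ✓  (d1,c8) ✓  (d1,c9) ✓  (d3,c4) ✓
Every restrictor pair satisfies the scope.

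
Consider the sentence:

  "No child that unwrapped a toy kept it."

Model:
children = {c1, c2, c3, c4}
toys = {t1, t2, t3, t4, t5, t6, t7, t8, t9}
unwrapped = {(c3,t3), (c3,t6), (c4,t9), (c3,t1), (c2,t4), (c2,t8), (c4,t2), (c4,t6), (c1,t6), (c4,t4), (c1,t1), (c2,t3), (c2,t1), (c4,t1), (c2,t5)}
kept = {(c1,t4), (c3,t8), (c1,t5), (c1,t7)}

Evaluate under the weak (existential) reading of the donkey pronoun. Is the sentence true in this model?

"it" takes "a toy" as antecedent — a donkey pronoun bound across the clause boundary.
Truth condition: for no (c,t) with unwrapped(c,t) does kept(c,t) hold.
Restrictor pairs — does the scope hold? (c1,t1):fails  (c1,t6):fails  (c2,t1):fails  (c2,t3):fails  (c2,t4):fails  (c2,t5):fails  (c2,t8):fails  (c3,t1):fails  (c3,t3):fails  (c3,t6):fails  (c4,t1):fails  (c4,t2):fails  (c4,t4):fails  (c4,t6):fails  (c4,t9):fails
Scope holds for no restrictor pair, so the sentence is true.

True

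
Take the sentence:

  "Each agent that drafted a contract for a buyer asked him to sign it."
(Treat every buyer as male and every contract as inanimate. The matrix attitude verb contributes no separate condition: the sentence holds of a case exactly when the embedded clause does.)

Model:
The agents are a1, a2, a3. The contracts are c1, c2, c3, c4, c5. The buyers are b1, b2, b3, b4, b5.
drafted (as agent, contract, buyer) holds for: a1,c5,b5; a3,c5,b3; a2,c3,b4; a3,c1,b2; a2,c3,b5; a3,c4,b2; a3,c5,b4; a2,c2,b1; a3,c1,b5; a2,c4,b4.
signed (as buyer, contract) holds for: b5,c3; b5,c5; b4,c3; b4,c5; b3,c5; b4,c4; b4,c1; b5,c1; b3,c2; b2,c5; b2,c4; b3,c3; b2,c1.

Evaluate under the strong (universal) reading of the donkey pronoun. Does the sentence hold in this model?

False

"him" takes "a buyer" as antecedent and "it" takes "a contract"; both are donkey pronouns co-varying with the restrictor.
Strong reading: for every (a,c,b) with drafted(a,c,b), signed(b,c).
Restrictor triples: (a1,c5,b5)→signed(b5,c5) ✓  (a2,c2,b1)→signed(b1,c2) ✗  (a2,c3,b4)→signed(b4,c3) ✓  (a2,c3,b5)→signed(b5,c3) ✓  (a2,c4,b4)→signed(b4,c4) ✓  (a3,c1,b2)→signed(b2,c1) ✓  (a3,c1,b5)→signed(b5,c1) ✓  (a3,c4,b2)→signed(b2,c4) ✓  (a3,c5,b3)→signed(b3,c5) ✓  (a3,c5,b4)→signed(b4,c5) ✓
Counterexample: (a2,c2,b1) — signed(b1,c2) does not hold.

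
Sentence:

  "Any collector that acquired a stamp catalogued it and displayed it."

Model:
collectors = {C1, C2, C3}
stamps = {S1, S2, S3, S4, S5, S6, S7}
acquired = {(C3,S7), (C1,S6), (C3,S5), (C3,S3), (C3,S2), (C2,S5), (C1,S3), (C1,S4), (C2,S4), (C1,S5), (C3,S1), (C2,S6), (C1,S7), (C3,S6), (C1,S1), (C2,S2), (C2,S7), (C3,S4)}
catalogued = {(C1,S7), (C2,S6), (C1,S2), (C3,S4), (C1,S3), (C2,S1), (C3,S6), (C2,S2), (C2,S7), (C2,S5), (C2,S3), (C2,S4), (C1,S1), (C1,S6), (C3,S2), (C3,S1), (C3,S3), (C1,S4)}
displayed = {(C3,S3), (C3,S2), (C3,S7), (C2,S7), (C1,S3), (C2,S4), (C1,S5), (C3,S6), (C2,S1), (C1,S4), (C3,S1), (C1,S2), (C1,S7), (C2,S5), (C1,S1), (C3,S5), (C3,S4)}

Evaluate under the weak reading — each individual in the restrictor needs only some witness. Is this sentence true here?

True

"it" takes "a stamp" as antecedent — a donkey pronoun bound across the clause boundary.
Weak reading: every collector c with some acquired-stamp has at least one acquired-stamp s such that catalogued(c,s) ∧ displayed(c,s).
Per collector: C1:✓  C2:✓  C3:✓
Every collector in the restrictor has a witness.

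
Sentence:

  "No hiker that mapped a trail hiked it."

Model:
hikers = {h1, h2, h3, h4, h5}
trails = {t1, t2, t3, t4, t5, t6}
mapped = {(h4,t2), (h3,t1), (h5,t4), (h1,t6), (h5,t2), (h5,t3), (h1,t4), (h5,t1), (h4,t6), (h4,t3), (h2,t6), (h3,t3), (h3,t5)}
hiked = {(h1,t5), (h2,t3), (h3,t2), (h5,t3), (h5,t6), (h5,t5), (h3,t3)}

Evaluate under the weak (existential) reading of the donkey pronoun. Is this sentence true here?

"it" takes "a trail" as antecedent — a donkey pronoun bound across the clause boundary.
Truth condition: for no (h,t) with mapped(h,t) does hiked(h,t) hold.
Restrictor pairs — does the scope hold? (h1,t4):fails  (h1,t6):fails  (h2,t6):fails  (h3,t1):fails  (h3,t3):holds  (h3,t5):fails  (h4,t2):fails  (h4,t3):fails  (h4,t6):fails  (h5,t1):fails  (h5,t2):fails  (h5,t3):holds  (h5,t4):fails
Scope holds for 2 pair(s), so the sentence is false.

False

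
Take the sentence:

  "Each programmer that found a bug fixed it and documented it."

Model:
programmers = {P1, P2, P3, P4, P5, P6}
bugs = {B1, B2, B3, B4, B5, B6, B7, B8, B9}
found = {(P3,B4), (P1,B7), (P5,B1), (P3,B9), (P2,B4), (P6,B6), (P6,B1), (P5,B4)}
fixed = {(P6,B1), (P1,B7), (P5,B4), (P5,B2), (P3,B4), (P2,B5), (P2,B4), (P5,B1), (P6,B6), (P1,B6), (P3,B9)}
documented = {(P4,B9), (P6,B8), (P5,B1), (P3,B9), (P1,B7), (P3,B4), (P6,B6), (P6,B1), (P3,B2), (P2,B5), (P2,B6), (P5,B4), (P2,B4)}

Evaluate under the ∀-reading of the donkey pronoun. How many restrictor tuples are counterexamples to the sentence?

0

"it" takes "a bug" as antecedent — a donkey pronoun bound across the clause boundary.
Strong reading: for every (p,b) with found(p,b), fixed(p,b) ∧ documented(p,b).
Restrictor pairs: (P1,B7) ✓  (P2,B4) ✓  (P3,B4) ✓  (P3,B9) ✓  (P5,B1) ✓  (P5,B4) ✓  (P6,B1) ✓  (P6,B6) ✓
Counterexamples (restrictor pairs failing the scope): 0.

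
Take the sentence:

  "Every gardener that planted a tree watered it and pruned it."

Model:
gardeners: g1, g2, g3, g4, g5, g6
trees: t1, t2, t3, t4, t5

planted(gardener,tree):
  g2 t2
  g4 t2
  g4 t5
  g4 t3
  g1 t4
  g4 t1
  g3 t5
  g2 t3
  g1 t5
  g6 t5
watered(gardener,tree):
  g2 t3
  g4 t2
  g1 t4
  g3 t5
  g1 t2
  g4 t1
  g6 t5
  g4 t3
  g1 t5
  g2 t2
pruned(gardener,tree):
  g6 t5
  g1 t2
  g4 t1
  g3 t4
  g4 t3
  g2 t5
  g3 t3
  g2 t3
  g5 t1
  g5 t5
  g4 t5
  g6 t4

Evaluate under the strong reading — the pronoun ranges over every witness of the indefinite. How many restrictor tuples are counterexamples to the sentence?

"it" takes "a tree" as antecedent — a donkey pronoun bound across the clause boundary.
Strong reading: for every (g,t) with planted(g,t), watered(g,t) ∧ pruned(g,t).
Restrictor pairs: (g1,t4) ✗  (g1,t5) ✗  (g2,t2) ✗  (g2,t3) ✓  (g3,t5) ✗  (g4,t1) ✓  (g4,t2) ✗  (g4,t3) ✓  (g4,t5) ✗  (g6,t5) ✓
Counterexamples (restrictor pairs failing the scope): 6.

6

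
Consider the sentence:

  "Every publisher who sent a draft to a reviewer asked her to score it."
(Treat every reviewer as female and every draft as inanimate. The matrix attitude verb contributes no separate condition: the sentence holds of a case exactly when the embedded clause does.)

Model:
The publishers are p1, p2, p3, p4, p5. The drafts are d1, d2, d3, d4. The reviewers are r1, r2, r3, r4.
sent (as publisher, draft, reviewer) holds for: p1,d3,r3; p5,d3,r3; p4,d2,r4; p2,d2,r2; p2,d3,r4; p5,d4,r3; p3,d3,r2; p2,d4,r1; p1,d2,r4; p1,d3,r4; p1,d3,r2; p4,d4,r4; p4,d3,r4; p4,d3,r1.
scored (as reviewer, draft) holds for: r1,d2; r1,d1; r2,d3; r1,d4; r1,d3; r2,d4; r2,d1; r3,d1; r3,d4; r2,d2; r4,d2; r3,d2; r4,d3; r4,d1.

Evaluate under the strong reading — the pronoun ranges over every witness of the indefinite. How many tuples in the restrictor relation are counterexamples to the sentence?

3

"her" takes "a reviewer" as antecedent and "it" takes "a draft"; both are donkey pronouns co-varying with the restrictor.
Strong reading: for every (p,d,r) with sent(p,d,r), scored(r,d).
Restrictor triples: (p1,d2,r4)→scored(r4,d2) ✓  (p1,d3,r2)→scored(r2,d3) ✓  (p1,d3,r3)→scored(r3,d3) ✗  (p1,d3,r4)→scored(r4,d3) ✓  (p2,d2,r2)→scored(r2,d2) ✓  (p2,d3,r4)→scored(r4,d3) ✓  (p2,d4,r1)→scored(r1,d4) ✓  (p3,d3,r2)→scored(r2,d3) ✓  (p4,d2,r4)→scored(r4,d2) ✓  (p4,d3,r1)→scored(r1,d3) ✓  (p4,d3,r4)→scored(r4,d3) ✓  (p4,d4,r4)→scored(r4,d4) ✗  (p5,d3,r3)→scored(r3,d3) ✗  (p5,d4,r3)→scored(r3,d4) ✓
Counterexamples (restrictor triples failing the scope): 3.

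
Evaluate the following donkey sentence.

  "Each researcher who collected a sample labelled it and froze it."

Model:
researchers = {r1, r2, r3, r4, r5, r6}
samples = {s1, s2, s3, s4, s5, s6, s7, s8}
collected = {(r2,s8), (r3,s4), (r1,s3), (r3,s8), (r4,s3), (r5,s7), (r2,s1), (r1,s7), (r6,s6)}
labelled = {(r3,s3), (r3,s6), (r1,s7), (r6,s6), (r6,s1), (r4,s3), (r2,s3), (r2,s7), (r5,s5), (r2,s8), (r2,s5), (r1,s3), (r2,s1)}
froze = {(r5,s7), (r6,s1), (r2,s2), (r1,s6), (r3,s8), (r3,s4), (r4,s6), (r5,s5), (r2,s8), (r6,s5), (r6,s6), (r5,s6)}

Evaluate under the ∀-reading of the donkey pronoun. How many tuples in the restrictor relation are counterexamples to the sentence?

7

"it" takes "a sample" as antecedent — a donkey pronoun bound across the clause boundary.
Strong reading: for every (r,s) with collected(r,s), labelled(r,s) ∧ froze(r,s).
Restrictor pairs: (r1,s3) ✗  (r1,s7) ✗  (r2,s1) ✗  (r2,s8) ✓  (r3,s4) ✗  (r3,s8) ✗  (r4,s3) ✗  (r5,s7) ✗  (r6,s6) ✓
Counterexamples (restrictor pairs failing the scope): 7.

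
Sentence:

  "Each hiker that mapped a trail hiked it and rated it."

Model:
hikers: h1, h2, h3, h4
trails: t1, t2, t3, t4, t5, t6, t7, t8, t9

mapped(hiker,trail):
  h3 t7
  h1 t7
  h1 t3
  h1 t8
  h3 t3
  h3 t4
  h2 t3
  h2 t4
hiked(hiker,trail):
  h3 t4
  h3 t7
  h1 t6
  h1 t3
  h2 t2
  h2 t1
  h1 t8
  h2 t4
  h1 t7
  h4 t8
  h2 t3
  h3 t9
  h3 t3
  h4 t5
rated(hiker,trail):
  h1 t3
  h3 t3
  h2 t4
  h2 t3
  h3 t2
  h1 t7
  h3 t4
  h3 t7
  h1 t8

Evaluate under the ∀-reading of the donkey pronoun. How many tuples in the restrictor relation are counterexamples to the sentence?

0

"it" takes "a trail" as antecedent — a donkey pronoun bound across the clause boundary.
Strong reading: for every (h,t) with mapped(h,t), hiked(h,t) ∧ rated(h,t).
Restrictor pairs: (h1,t3) ✓  (h1,t7) ✓  (h1,t8) ✓  (h2,t3) ✓  (h2,t4) ✓  (h3,t3) ✓  (h3,t4) ✓  (h3,t7) ✓
Counterexamples (restrictor pairs failing the scope): 0.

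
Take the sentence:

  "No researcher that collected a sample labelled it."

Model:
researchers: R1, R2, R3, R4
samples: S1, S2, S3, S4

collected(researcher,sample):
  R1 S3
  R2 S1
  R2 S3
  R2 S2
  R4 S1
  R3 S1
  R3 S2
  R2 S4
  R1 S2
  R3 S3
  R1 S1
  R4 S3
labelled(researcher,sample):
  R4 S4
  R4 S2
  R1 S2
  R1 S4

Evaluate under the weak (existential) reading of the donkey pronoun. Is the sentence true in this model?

"it" takes "a sample" as antecedent — a donkey pronoun bound across the clause boundary.
Truth condition: for no (r,s) with collected(r,s) does labelled(r,s) hold.
Restrictor pairs — does the scope hold? (R1,S1):fails  (R1,S2):holds  (R1,S3):fails  (R2,S1):fails  (R2,S2):fails  (R2,S3):fails  (R2,S4):fails  (R3,S1):fails  (R3,S2):fails  (R3,S3):fails  (R4,S1):fails  (R4,S3):fails
Scope holds for 1 pair(s), so the sentence is false.

False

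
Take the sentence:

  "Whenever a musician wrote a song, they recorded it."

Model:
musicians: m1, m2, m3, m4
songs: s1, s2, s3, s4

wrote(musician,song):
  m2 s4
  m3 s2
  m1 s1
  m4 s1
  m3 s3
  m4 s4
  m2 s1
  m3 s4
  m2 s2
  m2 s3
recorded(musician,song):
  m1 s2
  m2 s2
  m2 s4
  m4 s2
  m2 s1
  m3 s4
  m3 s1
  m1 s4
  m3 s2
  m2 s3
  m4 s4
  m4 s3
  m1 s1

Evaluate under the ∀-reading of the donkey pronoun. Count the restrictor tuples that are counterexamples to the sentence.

"it" takes "a song" as antecedent — a donkey pronoun bound across the clause boundary.
Strong reading: for every (m,s) with wrote(m,s), recorded(m,s).
Restrictor pairs: (m1,s1) ✓  (m2,s1) ✓  (m2,s2) ✓  (m2,s3) ✓  (m2,s4) ✓  (m3,s2) ✓  (m3,s3) ✗  (m3,s4) ✓  (m4,s1) ✗  (m4,s4) ✓
Counterexamples (restrictor pairs failing the scope): 2.

2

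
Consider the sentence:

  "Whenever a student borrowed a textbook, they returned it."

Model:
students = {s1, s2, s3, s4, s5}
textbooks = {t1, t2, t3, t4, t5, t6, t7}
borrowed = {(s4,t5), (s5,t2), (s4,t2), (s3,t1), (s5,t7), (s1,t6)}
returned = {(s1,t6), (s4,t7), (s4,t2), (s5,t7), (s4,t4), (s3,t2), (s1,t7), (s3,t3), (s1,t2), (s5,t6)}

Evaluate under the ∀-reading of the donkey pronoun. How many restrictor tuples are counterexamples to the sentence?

3

"it" takes "a textbook" as antecedent — a donkey pronoun bound across the clause boundary.
Strong reading: for every (s,t) with borrowed(s,t), returned(s,t).
Restrictor pairs: (s1,t6) ✓  (s3,t1) ✗  (s4,t2) ✓  (s4,t5) ✗  (s5,t2) ✗  (s5,t7) ✓
Counterexamples (restrictor pairs failing the scope): 3.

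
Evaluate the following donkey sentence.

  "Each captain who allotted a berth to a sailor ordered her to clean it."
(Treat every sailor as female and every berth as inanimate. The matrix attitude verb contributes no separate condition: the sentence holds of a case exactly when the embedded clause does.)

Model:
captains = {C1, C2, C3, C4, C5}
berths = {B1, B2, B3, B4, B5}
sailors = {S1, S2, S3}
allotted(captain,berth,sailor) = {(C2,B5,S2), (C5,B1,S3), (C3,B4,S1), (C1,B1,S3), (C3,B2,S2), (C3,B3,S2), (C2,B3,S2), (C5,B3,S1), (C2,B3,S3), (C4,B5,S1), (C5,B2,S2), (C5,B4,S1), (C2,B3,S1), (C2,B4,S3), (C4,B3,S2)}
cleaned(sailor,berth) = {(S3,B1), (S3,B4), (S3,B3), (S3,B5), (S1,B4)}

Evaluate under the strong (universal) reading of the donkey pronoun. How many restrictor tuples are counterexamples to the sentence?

9

"her" takes "a sailor" as antecedent and "it" takes "a berth"; both are donkey pronouns co-varying with the restrictor.
Strong reading: for every (c,b,s) with allotted(c,b,s), cleaned(s,b).
Restrictor triples: (C1,B1,S3)→cleaned(S3,B1) ✓  (C2,B3,S1)→cleaned(S1,B3) ✗  (C2,B3,S2)→cleaned(S2,B3) ✗  (C2,B3,S3)→cleaned(S3,B3) ✓  (C2,B4,S3)→cleaned(S3,B4) ✓  (C2,B5,S2)→cleaned(S2,B5) ✗  (C3,B2,S2)→cleaned(S2,B2) ✗  (C3,B3,S2)→cleaned(S2,B3) ✗  (C3,B4,S1)→cleaned(S1,B4) ✓  (C4,B3,S2)→cleaned(S2,B3) ✗  (C4,B5,S1)→cleaned(S1,B5) ✗  (C5,B1,S3)→cleaned(S3,B1) ✓  (C5,B2,S2)→cleaned(S2,B2) ✗  (C5,B3,S1)→cleaned(S1,B3) ✗  (C5,B4,S1)→cleaned(S1,B4) ✓
Counterexamples (restrictor triples failing the scope): 9.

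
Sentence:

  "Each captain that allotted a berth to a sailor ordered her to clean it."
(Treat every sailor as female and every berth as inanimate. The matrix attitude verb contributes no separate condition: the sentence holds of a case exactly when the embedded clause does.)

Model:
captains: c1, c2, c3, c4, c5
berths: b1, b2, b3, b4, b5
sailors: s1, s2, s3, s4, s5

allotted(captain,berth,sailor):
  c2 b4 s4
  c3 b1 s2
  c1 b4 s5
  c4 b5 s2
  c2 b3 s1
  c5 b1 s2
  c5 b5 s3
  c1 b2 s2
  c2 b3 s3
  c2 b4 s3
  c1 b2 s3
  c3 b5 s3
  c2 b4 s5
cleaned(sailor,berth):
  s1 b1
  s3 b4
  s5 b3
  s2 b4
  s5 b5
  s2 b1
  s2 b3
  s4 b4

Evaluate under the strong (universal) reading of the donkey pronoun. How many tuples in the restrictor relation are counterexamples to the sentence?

"her" takes "a sailor" as antecedent and "it" takes "a berth"; both are donkey pronouns co-varying with the restrictor.
Strong reading: for every (c,b,s) with allotted(c,b,s), cleaned(s,b).
Restrictor triples: (c1,b2,s2)→cleaned(s2,b2) ✗  (c1,b2,s3)→cleaned(s3,b2) ✗  (c1,b4,s5)→cleaned(s5,b4) ✗  (c2,b3,s1)→cleaned(s1,b3) ✗  (c2,b3,s3)→cleaned(s3,b3) ✗  (c2,b4,s3)→cleaned(s3,b4) ✓  (c2,b4,s4)→cleaned(s4,b4) ✓  (c2,b4,s5)→cleaned(s5,b4) ✗  (c3,b1,s2)→cleaned(s2,b1) ✓  (c3,b5,s3)→cleaned(s3,b5) ✗  (c4,b5,s2)→cleaned(s2,b5) ✗  (c5,b1,s2)→cleaned(s2,b1) ✓  (c5,b5,s3)→cleaned(s3,b5) ✗
Counterexamples (restrictor triples failing the scope): 9.

9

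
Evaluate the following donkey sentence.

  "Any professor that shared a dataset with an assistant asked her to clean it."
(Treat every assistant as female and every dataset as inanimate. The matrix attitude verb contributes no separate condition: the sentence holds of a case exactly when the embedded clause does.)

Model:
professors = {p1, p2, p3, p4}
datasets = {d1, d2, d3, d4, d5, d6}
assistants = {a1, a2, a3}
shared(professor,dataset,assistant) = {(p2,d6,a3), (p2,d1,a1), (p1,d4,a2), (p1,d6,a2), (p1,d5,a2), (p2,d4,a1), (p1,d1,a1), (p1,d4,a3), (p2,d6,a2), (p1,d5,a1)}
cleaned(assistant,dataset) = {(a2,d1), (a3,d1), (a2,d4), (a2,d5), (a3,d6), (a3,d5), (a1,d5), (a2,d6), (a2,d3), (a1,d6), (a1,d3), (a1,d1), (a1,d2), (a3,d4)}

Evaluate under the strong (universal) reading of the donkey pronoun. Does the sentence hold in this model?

"her" takes "an assistant" as antecedent and "it" takes "a dataset"; both are donkey pronouns co-varying with the restrictor.
Strong reading: for every (p,d,a) with shared(p,d,a), cleaned(a,d).
Restrictor triples: (p1,d1,a1)→cleaned(a1,d1) ✓  (p1,d4,a2)→cleaned(a2,d4) ✓  (p1,d4,a3)→cleaned(a3,d4) ✓  (p1,d5,a1)→cleaned(a1,d5) ✓  (p1,d5,a2)→cleaned(a2,d5) ✓  (p1,d6,a2)→cleaned(a2,d6) ✓  (p2,d1,a1)→cleaned(a1,d1) ✓  (p2,d4,a1)→cleaned(a1,d4) ✗  (p2,d6,a2)→cleaned(a2,d6) ✓  (p2,d6,a3)→cleaned(a3,d6) ✓
Counterexample: (p2,d4,a1) — cleaned(a1,d4) does not hold.

False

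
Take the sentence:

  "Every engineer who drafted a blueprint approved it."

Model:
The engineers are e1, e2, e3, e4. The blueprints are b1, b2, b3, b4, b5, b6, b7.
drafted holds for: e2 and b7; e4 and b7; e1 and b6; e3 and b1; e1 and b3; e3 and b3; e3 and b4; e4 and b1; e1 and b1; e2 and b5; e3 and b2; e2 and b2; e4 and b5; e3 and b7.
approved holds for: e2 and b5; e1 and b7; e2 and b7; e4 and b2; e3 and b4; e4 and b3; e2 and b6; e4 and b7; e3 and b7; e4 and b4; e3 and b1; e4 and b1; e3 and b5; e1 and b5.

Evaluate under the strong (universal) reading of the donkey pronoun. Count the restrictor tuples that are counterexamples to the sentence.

"it" takes "a blueprint" as antecedent — a donkey pronoun bound across the clause boundary.
Strong reading: for every (e,b) with drafted(e,b), approved(e,b).
Restrictor pairs: (e1,b1) ✗  (e1,b3) ✗  (e1,b6) ✗  (e2,b2) ✗  (e2,b5) ✓  (e2,b7) ✓  (e3,b1) ✓  (e3,b2) ✗  (e3,b3) ✗  (e3,b4) ✓  (e3,b7) ✓  (e4,b1) ✓  (e4,b5) ✗  (e4,b7) ✓
Counterexamples (restrictor pairs failing the scope): 7.

7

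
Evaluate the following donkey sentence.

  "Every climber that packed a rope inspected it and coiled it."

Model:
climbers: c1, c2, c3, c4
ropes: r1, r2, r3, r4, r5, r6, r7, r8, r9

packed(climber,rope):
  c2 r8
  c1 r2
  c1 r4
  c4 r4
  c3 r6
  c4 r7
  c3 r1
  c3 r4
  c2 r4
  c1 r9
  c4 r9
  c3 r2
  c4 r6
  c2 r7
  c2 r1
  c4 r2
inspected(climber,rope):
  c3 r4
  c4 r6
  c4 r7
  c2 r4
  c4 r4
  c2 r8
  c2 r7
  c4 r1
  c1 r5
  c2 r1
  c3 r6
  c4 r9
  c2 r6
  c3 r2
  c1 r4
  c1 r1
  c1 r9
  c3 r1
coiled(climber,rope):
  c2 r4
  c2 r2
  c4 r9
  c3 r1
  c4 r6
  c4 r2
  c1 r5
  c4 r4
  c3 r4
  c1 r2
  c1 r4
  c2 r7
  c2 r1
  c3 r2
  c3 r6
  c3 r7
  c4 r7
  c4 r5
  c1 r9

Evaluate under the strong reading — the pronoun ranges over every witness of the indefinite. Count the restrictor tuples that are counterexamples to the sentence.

"it" takes "a rope" as antecedent — a donkey pronoun bound across the clause boundary.
Strong reading: for every (c,r) with packed(c,r), inspected(c,r) ∧ coiled(c,r).
Restrictor pairs: (c1,r2) ✗  (c1,r4) ✓  (c1,r9) ✓  (c2,r1) ✓  (c2,r4) ✓  (c2,r7) ✓  (c2,r8) ✗  (c3,r1) ✓  (c3,r2) ✓  (c3,r4) ✓  (c3,r6) ✓  (c4,r2) ✗  (c4,r4) ✓  (c4,r6) ✓  (c4,r7) ✓  (c4,r9) ✓
Counterexamples (restrictor pairs failing the scope): 3.

3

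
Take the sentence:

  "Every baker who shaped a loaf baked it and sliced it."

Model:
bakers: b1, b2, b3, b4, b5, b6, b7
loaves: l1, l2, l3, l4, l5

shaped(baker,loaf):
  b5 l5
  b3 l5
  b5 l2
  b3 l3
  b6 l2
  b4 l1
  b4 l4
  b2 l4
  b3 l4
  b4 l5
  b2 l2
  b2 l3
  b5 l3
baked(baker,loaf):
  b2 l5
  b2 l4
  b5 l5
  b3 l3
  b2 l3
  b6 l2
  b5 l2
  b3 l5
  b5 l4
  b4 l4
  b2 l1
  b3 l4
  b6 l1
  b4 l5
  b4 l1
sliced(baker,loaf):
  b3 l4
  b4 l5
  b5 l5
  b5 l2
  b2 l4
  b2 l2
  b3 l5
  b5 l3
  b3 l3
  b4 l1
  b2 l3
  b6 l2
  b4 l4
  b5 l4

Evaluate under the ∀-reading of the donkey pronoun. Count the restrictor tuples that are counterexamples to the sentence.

2

"it" takes "a loaf" as antecedent — a donkey pronoun bound across the clause boundary.
Strong reading: for every (b,l) with shaped(b,l), baked(b,l) ∧ sliced(b,l).
Restrictor pairs: (b2,l2) ✗  (b2,l3) ✓  (b2,l4) ✓  (b3,l3) ✓  (b3,l4) ✓  (b3,l5) ✓  (b4,l1) ✓  (b4,l4) ✓  (b4,l5) ✓  (b5,l2) ✓  (b5,l3) ✗  (b5,l5) ✓  (b6,l2) ✓
Counterexamples (restrictor pairs failing the scope): 2.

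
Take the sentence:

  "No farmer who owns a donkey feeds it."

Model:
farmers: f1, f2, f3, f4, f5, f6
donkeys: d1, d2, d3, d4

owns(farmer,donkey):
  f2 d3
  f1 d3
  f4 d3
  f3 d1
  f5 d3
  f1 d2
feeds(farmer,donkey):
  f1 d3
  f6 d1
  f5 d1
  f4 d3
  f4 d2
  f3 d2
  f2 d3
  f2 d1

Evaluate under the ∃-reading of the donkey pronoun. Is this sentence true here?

"it" takes "a donkey" as antecedent — a donkey pronoun bound across the clause boundary.
Truth condition: for no (f,d) with owns(f,d) does feeds(f,d) hold.
Restrictor pairs — does the scope hold? (f1,d2):fails  (f1,d3):holds  (f2,d3):holds  (f3,d1):fails  (f4,d3):holds  (f5,d3):fails
Scope holds for 3 pair(s), so the sentence is false.

False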